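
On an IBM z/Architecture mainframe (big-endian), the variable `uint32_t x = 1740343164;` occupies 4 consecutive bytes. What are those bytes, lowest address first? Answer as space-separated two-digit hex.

67 BB 87 7C

1740343164 in hexadecimal, padded to 32 bits, is 0x67BB877C.
Split into bytes (most-significant first): 67 BB 87 7C.
Big-endian: lowest address holds the most-significant byte.
So the memory order matches the most-significant-first order: 67 BB 87 7C.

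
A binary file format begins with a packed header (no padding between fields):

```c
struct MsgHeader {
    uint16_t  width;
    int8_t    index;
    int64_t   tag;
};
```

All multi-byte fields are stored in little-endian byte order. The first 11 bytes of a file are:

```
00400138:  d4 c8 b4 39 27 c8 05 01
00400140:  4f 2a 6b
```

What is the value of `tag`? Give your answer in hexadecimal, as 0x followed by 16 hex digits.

0x6B2A4F0105C82739

`tag` follows `width` (2 B), `index` (1 B), so it starts at offset 2 + 1 = 3 and occupies 8 bytes.
Bytes at offsets 3..10: 39 27 C8 05 01 4F 2A 6B.
Little-endian stores the least-significant byte at the lowest address.
Reassemble most-significant byte first: 6B 2A 4F 01 05 C8 27 39 → 0x6B2A4F0105C82739.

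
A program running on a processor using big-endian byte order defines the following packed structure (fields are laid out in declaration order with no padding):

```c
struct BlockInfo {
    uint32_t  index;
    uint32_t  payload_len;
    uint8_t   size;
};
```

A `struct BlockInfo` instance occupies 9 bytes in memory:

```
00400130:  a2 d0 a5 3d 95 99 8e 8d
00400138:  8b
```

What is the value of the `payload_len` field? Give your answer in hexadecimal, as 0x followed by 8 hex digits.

`payload_len` follows `index` (4 bytes), so it starts at byte offset 4 and occupies 4 bytes.
Bytes at offsets 4..7: 95 99 8E 8D.
Big-endian stores the most-significant byte at the lowest address.
The bytes are already most-significant first: 0x95998E8D.

0x95998E8D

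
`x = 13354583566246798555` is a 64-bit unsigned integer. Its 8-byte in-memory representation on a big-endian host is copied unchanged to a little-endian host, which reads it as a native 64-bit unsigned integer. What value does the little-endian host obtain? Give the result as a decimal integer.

15844904244995052985

13354583566246798555 in 64-bit hexadecimal is 0xB95502FF7568E4DB.
Stored big-endian, the bytes at ascending addresses are B9 55 02 FF 75 68 E4 DB.
Read back as little-endian, the first byte is least significant, giving 0xDBE46875FF0255B9.
0xDBE46875FF0255B9 = 15844904244995052985.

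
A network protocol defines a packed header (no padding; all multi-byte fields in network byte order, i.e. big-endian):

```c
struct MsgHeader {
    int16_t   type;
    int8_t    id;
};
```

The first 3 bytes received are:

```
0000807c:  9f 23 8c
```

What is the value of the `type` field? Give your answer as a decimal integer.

-24797

`type` is the first field, at byte offset 0, occupying 2 bytes.
Bytes at offsets 0..1: 9F 23.
In big-endian order the high byte comes first in memory.
The bytes are already most-significant first: 0x9F23.
Top bit is set, so as a signed 16-bit value this is 0x9F23 − 2^16 = -24797.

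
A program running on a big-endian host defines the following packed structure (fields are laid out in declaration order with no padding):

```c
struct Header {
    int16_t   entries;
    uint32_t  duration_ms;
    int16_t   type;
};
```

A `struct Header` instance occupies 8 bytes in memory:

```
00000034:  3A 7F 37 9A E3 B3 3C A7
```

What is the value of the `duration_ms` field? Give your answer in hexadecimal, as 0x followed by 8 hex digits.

0x379AE3B3

`duration_ms` follows `entries` (2 bytes), so it starts at byte offset 2 and occupies 4 bytes.
Bytes at offsets 2..5: 37 9A E3 B3.
In big-endian order the high byte comes first in memory.
The bytes are already most-significant first: 0x379AE3B3.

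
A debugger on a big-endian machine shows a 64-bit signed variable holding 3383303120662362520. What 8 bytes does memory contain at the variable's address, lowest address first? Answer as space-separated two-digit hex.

2E F3 E8 43 42 8C F9 98

3383303120662362520 in hexadecimal, padded to 64 bits, is 0x2EF3E843428CF998.
Split into bytes (most-significant first): 2E F3 E8 43 42 8C F9 98.
Big-endian stores the most-significant byte at the lowest address.
So the memory order matches the most-significant-first order: 2E F3 E8 43 42 8C F9 98.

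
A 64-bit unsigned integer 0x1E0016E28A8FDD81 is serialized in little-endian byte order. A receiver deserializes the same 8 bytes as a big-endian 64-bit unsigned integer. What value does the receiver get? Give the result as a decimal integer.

Stored little-endian, the bytes at ascending addresses are 81 DD 8F 8A E2 16 00 1E.
Read back as big-endian, the last byte is least significant, giving 0x81DD8F8AE216001E.
0x81DD8F8AE216001E = 9357793427407110174.

9357793427407110174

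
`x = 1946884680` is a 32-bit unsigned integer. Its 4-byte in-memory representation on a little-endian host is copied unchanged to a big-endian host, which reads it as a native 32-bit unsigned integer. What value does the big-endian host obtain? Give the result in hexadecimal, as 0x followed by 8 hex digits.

1946884680 in 32-bit hexadecimal is 0x740B1A48.
Stored little-endian, the bytes at ascending addresses are 48 1A 0B 74.
Read back as big-endian, the last byte is least significant, giving 0x481A0B74.

0x481A0B74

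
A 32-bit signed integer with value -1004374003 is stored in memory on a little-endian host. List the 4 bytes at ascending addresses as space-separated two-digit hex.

0D 78 22 C4

Two's complement of -1004374003 in 32 bits: 1004374003 = 0x3BDD87F3; invert → 0xC422780C; add 1 → 0xC422780D.
Split into bytes (most-significant first): C4 22 78 0D.
Little-endian: lowest address holds the least-significant byte.
So at ascending addresses the bytes are 0D 78 22 C4.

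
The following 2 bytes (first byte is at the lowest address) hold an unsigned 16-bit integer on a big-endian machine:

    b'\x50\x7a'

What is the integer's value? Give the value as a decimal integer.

20602

Big-endian: lowest address holds the most-significant byte.
The bytes are already most-significant first: 0x507A.
0x507A = 20602.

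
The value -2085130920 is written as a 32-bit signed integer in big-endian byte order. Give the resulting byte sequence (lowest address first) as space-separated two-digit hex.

Two's complement of -2085130920 in 32 bits: 2085130920 = 0x7C4892A8; invert → 0x83B76D57; add 1 → 0x83B76D58.
Split into bytes (most-significant first): 83 B7 6D 58.
In big-endian order the high byte comes first in memory.
So the memory order matches the most-significant-first order: 83 B7 6D 58.

83 B7 6D 58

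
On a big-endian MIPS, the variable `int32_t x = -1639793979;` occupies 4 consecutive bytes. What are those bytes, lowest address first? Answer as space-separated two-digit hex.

Two's complement of -1639793979 in 32 bits: 1639793979 = 0x61BD453B; invert → 0x9E42BAC4; add 1 → 0x9E42BAC5.
Split into bytes (most-significant first): 9E 42 BA C5.
In big-endian order the high byte comes first in memory.
So the memory order matches the most-significant-first order: 9E 42 BA C5.

9E 42 BA C5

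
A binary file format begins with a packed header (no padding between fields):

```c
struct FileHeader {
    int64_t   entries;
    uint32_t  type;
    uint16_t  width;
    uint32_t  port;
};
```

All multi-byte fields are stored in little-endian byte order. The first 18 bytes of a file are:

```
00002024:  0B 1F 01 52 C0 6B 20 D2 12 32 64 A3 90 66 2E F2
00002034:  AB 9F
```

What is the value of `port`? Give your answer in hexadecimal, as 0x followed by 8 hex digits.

`port` follows `entries` (8 B), `type` (4 B), `width` (2 B), so it starts at offset 8 + 4 + 2 = 14 and occupies 4 bytes.
Bytes at offsets 14..17: 2E F2 AB 9F.
Little-endian stores the least-significant byte at the lowest address.
Reassemble most-significant byte first: 9F AB F2 2E → 0x9FABF22E.

0x9FABF22E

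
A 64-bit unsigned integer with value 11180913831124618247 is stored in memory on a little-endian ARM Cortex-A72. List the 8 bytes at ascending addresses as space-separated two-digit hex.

07 4C 6F F0 E3 95 2A 9B

11180913831124618247 in hexadecimal, padded to 64 bits, is 0x9B2A95E3F06F4C07.
Split into bytes (most-significant first): 9B 2A 95 E3 F0 6F 4C 07.
Little-endian stores the least-significant byte at the lowest address.
So at ascending addresses the bytes are 07 4C 6F F0 E3 95 2A 9B.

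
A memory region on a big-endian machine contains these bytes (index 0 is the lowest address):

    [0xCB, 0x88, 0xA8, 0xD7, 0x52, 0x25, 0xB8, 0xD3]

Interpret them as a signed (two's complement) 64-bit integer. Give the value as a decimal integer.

In big-endian order the high byte comes first in memory.
The bytes are already most-significant first: 0xCB88A8D75225B8D3.
Top bit is set, so as a signed 64-bit value this is 0xCB88A8D75225B8D3 − 2^64 = -3780586244427892525.

-3780586244427892525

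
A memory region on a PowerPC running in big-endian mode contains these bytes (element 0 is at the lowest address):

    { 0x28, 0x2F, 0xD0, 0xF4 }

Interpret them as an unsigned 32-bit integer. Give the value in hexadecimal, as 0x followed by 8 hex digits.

Big-endian: lowest address holds the most-significant byte.
The bytes are already most-significant first: 0x282FD0F4.

0x282FD0F4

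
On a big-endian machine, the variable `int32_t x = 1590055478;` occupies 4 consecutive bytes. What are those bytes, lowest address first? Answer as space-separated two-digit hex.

5E C6 52 36

1590055478 in hexadecimal, padded to 32 bits, is 0x5EC65236.
Split into bytes (most-significant first): 5E C6 52 36.
Big-endian stores the most-significant byte at the lowest address.
So the memory order matches the most-significant-first order: 5E C6 52 36.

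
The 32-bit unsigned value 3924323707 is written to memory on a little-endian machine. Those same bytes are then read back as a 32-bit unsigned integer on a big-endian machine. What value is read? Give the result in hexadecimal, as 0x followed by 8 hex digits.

3924323707 in 32-bit hexadecimal is 0xE9E86D7B.
Stored little-endian, the bytes at ascending addresses are 7B 6D E8 E9.
Read back as big-endian, the last byte is least significant, giving 0x7B6DE8E9.

0x7B6DE8E9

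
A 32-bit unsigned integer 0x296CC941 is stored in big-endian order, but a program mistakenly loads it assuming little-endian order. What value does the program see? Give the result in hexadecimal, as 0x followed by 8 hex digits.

0x41C96C29

Stored big-endian, the bytes at ascending addresses are 29 6C C9 41.
Read back as little-endian, the first byte is least significant, giving 0x41C96C29.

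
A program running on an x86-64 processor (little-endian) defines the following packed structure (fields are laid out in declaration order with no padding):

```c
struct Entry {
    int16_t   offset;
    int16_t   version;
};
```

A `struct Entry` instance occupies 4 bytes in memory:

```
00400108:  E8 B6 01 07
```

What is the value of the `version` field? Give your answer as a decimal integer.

`version` follows `offset` (2 bytes), so it starts at byte offset 2 and occupies 2 bytes.
Bytes at offsets 2..3: 01 07.
Little-endian stores the least-significant byte at the lowest address.
Reassemble most-significant byte first: 07 01 → 0x0701.
0x0701 = 1793.

1793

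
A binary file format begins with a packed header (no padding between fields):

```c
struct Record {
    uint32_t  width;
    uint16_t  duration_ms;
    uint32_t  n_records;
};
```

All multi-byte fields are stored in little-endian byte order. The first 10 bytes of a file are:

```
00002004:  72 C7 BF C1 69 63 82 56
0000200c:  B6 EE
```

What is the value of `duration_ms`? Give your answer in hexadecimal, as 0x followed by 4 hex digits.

0x6369

`duration_ms` follows `width` (4 bytes), so it starts at byte offset 4 and occupies 2 bytes.
Bytes at offsets 4..5: 69 63.
Little-endian: lowest address holds the least-significant byte.
Reassemble most-significant byte first: 63 69 → 0x6369.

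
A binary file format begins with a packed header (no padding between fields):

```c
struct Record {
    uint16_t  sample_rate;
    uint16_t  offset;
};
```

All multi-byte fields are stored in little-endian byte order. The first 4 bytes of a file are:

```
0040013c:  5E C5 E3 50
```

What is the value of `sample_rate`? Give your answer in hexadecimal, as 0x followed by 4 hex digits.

`sample_rate` is the first field, at byte offset 0, occupying 2 bytes.
Bytes at offsets 0..1: 5E C5.
Little-endian: lowest address holds the least-significant byte.
Reassemble most-significant byte first: C5 5E → 0xC55E.

0xC55E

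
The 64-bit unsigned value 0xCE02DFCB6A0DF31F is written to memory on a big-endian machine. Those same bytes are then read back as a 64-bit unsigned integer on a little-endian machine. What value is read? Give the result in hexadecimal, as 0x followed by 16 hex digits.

Stored big-endian, the bytes at ascending addresses are CE 02 DF CB 6A 0D F3 1F.
Read back as little-endian, the first byte is least significant, giving 0x1FF30D6ACBDF02CE.

0x1FF30D6ACBDF02CE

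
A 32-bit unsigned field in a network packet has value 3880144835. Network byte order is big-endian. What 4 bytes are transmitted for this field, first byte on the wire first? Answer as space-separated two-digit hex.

3880144835 in hexadecimal, padded to 32 bits, is 0xE7464FC3.
Split into bytes (most-significant first): E7 46 4F C3.
In big-endian order the high byte comes first in memory.
So the memory order matches the most-significant-first order: E7 46 4F C3.

E7 46 4F C3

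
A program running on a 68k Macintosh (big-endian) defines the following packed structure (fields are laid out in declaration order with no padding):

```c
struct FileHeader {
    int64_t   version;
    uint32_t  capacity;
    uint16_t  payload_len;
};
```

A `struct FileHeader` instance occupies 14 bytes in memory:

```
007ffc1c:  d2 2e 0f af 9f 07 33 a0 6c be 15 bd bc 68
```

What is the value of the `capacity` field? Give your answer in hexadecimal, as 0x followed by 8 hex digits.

0x6CBE15BD

`capacity` follows `version` (8 bytes), so it starts at byte offset 8 and occupies 4 bytes.
Bytes at offsets 8..11: 6C BE 15 BD.
In big-endian order the high byte comes first in memory.
The bytes are already most-significant first: 0x6CBE15BD.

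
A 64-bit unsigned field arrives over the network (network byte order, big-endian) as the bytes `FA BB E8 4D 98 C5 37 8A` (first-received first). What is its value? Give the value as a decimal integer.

18067289750100064138

In big-endian order the high byte comes first in memory.
The bytes are already most-significant first: 0xFABBE84D98C5378A.
0xFABBE84D98C5378A = 18067289750100064138.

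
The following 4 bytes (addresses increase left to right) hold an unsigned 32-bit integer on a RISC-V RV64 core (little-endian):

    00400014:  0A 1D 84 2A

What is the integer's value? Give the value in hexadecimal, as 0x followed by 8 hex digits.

Little-endian stores the least-significant byte at the lowest address.
Reassemble most-significant byte first: 2A 84 1D 0A → 0x2A841D0A.

0x2A841D0A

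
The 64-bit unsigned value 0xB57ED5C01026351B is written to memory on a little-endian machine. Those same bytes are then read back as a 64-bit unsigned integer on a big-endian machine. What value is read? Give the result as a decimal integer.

Stored little-endian, the bytes at ascending addresses are 1B 35 26 10 C0 D5 7E B5.
Read back as big-endian, the last byte is least significant, giving 0x1B352610C0D57EB5.
0x1B352610C0D57EB5 = 1960515066186268341.

1960515066186268341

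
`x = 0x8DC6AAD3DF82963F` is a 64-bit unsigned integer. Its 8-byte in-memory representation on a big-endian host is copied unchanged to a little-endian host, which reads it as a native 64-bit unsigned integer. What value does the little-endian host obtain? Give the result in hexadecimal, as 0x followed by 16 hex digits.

Stored big-endian, the bytes at ascending addresses are 8D C6 AA D3 DF 82 96 3F.
Read back as little-endian, the first byte is least significant, giving 0x3F9682DFD3AAC68D.

0x3F9682DFD3AAC68D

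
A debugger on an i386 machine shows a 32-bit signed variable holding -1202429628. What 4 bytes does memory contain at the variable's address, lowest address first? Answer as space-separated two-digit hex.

44 61 54 B8

Two's complement of -1202429628 in 32 bits: 1202429628 = 0x47AB9EBC; invert → 0xB8546143; add 1 → 0xB8546144.
Split into bytes (most-significant first): B8 54 61 44.
Little-endian: lowest address holds the least-significant byte.
So at ascending addresses the bytes are 44 61 54 B8.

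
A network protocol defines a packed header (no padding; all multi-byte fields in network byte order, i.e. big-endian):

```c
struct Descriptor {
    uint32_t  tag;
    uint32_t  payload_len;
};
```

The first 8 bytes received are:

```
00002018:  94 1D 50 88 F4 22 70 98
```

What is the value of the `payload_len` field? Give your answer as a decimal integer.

`payload_len` follows `tag` (4 bytes), so it starts at byte offset 4 and occupies 4 bytes.
Bytes at offsets 4..7: F4 22 70 98.
Big-endian: lowest address holds the most-significant byte.
The bytes are already most-significant first: 0xF4227098.
0xF4227098 = 4095897752.

4095897752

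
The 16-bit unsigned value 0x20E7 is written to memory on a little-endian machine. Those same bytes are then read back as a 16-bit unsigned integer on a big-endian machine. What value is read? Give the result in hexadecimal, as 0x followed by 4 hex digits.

Stored little-endian, the bytes at ascending addresses are E7 20.
Read back as big-endian, the last byte is least significant, giving 0xE720.

0xE720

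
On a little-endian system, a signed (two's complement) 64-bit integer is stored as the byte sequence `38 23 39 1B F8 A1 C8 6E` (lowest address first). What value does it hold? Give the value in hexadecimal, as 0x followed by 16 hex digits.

Little-endian stores the least-significant byte at the lowest address.
Reassemble most-significant byte first: 6E C8 A1 F8 1B 39 23 38 → 0x6EC8A1F81B392338.

0x6EC8A1F81B392338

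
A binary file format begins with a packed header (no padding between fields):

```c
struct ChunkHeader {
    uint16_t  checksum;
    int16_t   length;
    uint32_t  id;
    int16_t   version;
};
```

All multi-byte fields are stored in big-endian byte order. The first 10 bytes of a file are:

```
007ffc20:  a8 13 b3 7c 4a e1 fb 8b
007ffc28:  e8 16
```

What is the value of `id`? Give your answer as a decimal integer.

`id` follows `checksum` (2 B), `length` (2 B), so it starts at offset 2 + 2 = 4 and occupies 4 bytes.
Bytes at offsets 4..7: 4A E1 FB 8B.
Big-endian: lowest address holds the most-significant byte.
The bytes are already most-significant first: 0x4AE1FB8B.
0x4AE1FB8B = 1256323979.

1256323979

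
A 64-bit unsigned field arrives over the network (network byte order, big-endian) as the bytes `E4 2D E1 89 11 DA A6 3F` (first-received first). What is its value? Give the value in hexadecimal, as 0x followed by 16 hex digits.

Big-endian: lowest address holds the most-significant byte.
The bytes are already most-significant first: 0xE42DE18911DAA63F.

0xE42DE18911DAA63F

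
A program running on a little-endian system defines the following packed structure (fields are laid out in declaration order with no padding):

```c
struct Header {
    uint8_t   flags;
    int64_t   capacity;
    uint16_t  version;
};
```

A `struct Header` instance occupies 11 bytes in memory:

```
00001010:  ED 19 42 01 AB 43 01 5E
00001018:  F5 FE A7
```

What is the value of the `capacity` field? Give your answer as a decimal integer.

-766173496462982631

`capacity` follows `flags` (1 byte), so it starts at byte offset 1 and occupies 8 bytes.
Bytes at offsets 1..8: 19 42 01 AB 43 01 5E F5.
Little-endian: lowest address holds the least-significant byte.
Reassemble most-significant byte first: F5 5E 01 43 AB 01 42 19 → 0xF55E0143AB014219.
Top bit is set, so as a signed 64-bit value this is 0xF55E0143AB014219 − 2^64 = -766173496462982631.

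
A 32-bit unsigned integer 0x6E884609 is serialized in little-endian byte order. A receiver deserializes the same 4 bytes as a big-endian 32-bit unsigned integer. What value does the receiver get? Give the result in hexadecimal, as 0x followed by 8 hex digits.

0x0946886E

Stored little-endian, the bytes at ascending addresses are 09 46 88 6E.
Read back as big-endian, the last byte is least significant, giving 0x0946886E.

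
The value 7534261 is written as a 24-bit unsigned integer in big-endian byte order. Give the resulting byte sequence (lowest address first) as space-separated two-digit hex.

72 F6 B5

7534261 in hexadecimal, padded to 24 bits, is 0x72F6B5.
Split into bytes (most-significant first): 72 F6 B5.
In big-endian order the high byte comes first in memory.
So the memory order matches the most-significant-first order: 72 F6 B5.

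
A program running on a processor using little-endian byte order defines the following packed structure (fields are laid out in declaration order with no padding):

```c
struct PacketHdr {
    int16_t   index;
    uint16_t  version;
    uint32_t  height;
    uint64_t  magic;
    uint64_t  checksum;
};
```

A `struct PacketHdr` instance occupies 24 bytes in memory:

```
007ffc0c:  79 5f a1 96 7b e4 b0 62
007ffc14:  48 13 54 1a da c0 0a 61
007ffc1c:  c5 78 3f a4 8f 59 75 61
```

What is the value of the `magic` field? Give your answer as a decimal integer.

6992613414423237448

`magic` follows `index` (2 B), `version` (2 B), `height` (4 B), so it starts at offset 2 + 2 + 4 = 8 and occupies 8 bytes.
Bytes at offsets 8..15: 48 13 54 1A DA C0 0A 61.
Little-endian stores the least-significant byte at the lowest address.
Reassemble most-significant byte first: 61 0A C0 DA 1A 54 13 48 → 0x610AC0DA1A541348.
0x610AC0DA1A541348 = 6992613414423237448.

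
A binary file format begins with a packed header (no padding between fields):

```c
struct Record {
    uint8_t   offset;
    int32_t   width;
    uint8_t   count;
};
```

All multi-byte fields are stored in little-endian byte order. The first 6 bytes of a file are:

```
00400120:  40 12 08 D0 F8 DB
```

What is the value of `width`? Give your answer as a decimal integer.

-120584174

`width` follows `offset` (1 byte), so it starts at byte offset 1 and occupies 4 bytes.
Bytes at offsets 1..4: 12 08 D0 F8.
Little-endian stores the least-significant byte at the lowest address.
Reassemble most-significant byte first: F8 D0 08 12 → 0xF8D00812.
Top bit is set, so as a signed 32-bit value this is 0xF8D00812 − 2^32 = -120584174.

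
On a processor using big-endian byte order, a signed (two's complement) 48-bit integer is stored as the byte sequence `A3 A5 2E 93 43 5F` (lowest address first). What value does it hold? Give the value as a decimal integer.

-101545130376353

Big-endian stores the most-significant byte at the lowest address.
The bytes are already most-significant first: 0xA3A52E93435F.
Top bit is set, so as a signed 48-bit value this is 0xA3A52E93435F − 2^48 = -101545130376353.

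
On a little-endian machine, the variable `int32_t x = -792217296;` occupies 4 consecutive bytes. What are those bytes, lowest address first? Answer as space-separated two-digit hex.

Two's complement of -792217296 in 32 bits: 792217296 = 0x2F3846D0; invert → 0xD0C7B92F; add 1 → 0xD0C7B930.
Split into bytes (most-significant first): D0 C7 B9 30.
Little-endian stores the least-significant byte at the lowest address.
So at ascending addresses the bytes are 30 B9 C7 D0.

30 B9 C7 D0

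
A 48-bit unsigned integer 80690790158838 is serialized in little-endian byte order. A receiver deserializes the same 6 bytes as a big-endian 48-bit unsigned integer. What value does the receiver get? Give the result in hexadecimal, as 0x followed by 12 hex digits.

0xF651E2496349

80690790158838 in 48-bit hexadecimal is 0x496349E251F6.
Stored little-endian, the bytes at ascending addresses are F6 51 E2 49 63 49.
Read back as big-endian, the last byte is least significant, giving 0xF651E2496349.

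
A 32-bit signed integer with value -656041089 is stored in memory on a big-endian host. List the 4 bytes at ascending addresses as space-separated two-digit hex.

D8 E5 9B 7F

Two's complement of -656041089 in 32 bits: 656041089 = 0x271A6481; invert → 0xD8E59B7E; add 1 → 0xD8E59B7F.
Split into bytes (most-significant first): D8 E5 9B 7F.
Big-endian: lowest address holds the most-significant byte.
So the memory order matches the most-significant-first order: D8 E5 9B 7F.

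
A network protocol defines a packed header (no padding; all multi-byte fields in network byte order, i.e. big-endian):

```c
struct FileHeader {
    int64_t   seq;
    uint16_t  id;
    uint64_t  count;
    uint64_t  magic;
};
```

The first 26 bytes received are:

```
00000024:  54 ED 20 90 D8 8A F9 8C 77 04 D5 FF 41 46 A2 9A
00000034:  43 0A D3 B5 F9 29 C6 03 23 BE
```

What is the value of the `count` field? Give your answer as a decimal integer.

`count` follows `seq` (8 B), `id` (2 B), so it starts at offset 8 + 2 = 10 and occupies 8 bytes.
Bytes at offsets 10..17: D5 FF 41 46 A2 9A 43 0A.
Big-endian: lowest address holds the most-significant byte.
The bytes are already most-significant first: 0xD5FF4146A29A430A.
0xD5FF4146A29A430A = 15420115420771402506.

15420115420771402506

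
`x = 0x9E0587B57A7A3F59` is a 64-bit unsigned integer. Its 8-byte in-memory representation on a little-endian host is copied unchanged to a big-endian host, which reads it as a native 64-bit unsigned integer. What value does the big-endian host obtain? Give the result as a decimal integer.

Stored little-endian, the bytes at ascending addresses are 59 3F 7A 7A B5 87 05 9E.
Read back as big-endian, the last byte is least significant, giving 0x593F7A7AB587059E.
0x593F7A7AB587059E = 6430993460358481310.

6430993460358481310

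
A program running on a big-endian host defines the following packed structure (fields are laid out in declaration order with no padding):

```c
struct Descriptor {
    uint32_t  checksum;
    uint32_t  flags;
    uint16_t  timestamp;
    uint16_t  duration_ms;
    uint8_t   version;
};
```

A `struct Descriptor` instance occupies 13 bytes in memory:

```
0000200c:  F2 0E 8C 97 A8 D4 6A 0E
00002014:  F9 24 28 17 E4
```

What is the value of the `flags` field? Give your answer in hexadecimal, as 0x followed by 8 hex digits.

`flags` follows `checksum` (4 bytes), so it starts at byte offset 4 and occupies 4 bytes.
Bytes at offsets 4..7: A8 D4 6A 0E.
Big-endian: lowest address holds the most-significant byte.
The bytes are already most-significant first: 0xA8D46A0E.

0xA8D46A0E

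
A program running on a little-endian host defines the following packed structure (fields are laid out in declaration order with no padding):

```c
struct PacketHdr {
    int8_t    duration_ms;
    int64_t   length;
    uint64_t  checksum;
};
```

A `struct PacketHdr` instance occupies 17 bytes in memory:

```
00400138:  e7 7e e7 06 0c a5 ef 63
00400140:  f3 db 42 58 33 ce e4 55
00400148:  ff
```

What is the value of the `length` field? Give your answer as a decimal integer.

-908619207648286850

`length` follows `duration_ms` (1 byte), so it starts at byte offset 1 and occupies 8 bytes.
Bytes at offsets 1..8: 7E E7 06 0C A5 EF 63 F3.
Little-endian: lowest address holds the least-significant byte.
Reassemble most-significant byte first: F3 63 EF A5 0C 06 E7 7E → 0xF363EFA50C06E77E.
Top bit is set, so as a signed 64-bit value this is 0xF363EFA50C06E77E − 2^64 = -908619207648286850.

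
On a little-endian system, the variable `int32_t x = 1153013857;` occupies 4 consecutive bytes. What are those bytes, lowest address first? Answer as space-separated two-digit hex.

61 98 B9 44

1153013857 in hexadecimal, padded to 32 bits, is 0x44B99861.
Split into bytes (most-significant first): 44 B9 98 61.
In little-endian order the low byte comes first in memory.
So at ascending addresses the bytes are 61 98 B9 44.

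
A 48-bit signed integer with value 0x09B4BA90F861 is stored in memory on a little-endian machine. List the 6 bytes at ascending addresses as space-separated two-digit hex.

Split into bytes (most-significant first): 09 B4 BA 90 F8 61.
Little-endian: lowest address holds the least-significant byte.
So at ascending addresses the bytes are 61 F8 90 BA B4 09.

61 F8 90 BA B4 09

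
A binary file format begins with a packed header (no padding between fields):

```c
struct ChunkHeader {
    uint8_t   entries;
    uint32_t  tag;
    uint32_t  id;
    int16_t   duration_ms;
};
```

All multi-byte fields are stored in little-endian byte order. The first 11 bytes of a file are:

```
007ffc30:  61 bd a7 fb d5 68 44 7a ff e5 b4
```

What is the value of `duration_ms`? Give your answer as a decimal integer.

`duration_ms` follows `entries` (1 B), `tag` (4 B), `id` (4 B), so it starts at offset 1 + 4 + 4 = 9 and occupies 2 bytes.
Bytes at offsets 9..10: E5 B4.
Little-endian: lowest address holds the least-significant byte.
Reassemble most-significant byte first: B4 E5 → 0xB4E5.
Top bit is set, so as a signed 16-bit value this is 0xB4E5 − 2^16 = -19227.

-19227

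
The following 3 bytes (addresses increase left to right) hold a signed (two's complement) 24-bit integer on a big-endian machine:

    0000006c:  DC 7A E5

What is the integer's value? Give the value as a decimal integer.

-2327835

Big-endian stores the most-significant byte at the lowest address.
The bytes are already most-significant first: 0xDC7AE5.
Top bit is set, so as a signed 24-bit value this is 0xDC7AE5 − 2^24 = -2327835.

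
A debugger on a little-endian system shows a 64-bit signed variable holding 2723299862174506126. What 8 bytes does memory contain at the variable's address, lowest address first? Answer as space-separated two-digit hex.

8E 1C C8 C5 CB 1A CB 25

2723299862174506126 in hexadecimal, padded to 64 bits, is 0x25CB1ACBC5C81C8E.
Split into bytes (most-significant first): 25 CB 1A CB C5 C8 1C 8E.
Little-endian: lowest address holds the least-significant byte.
So at ascending addresses the bytes are 8E 1C C8 C5 CB 1A CB 25.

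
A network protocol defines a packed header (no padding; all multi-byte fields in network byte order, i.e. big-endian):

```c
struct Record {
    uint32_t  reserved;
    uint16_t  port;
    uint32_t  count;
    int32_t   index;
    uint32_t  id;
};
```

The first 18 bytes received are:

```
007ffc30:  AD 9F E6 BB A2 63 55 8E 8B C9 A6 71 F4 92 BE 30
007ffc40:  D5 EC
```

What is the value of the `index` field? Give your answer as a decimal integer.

`index` follows `reserved` (4 B), `port` (2 B), `count` (4 B), so it starts at offset 4 + 2 + 4 = 10 and occupies 4 bytes.
Bytes at offsets 10..13: A6 71 F4 92.
Big-endian stores the most-significant byte at the lowest address.
The bytes are already most-significant first: 0xA671F492.
Top bit is set, so as a signed 32-bit value this is 0xA671F492 − 2^32 = -1502481262.

-1502481262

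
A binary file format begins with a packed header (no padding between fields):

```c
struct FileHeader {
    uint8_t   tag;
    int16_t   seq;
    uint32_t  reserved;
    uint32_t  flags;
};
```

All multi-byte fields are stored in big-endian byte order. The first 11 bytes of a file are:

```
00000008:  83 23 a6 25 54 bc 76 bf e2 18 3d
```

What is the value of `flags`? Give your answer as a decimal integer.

3219265597

`flags` follows `tag` (1 B), `seq` (2 B), `reserved` (4 B), so it starts at offset 1 + 2 + 4 = 7 and occupies 4 bytes.
Bytes at offsets 7..10: BF E2 18 3D.
Big-endian stores the most-significant byte at the lowest address.
The bytes are already most-significant first: 0xBFE2183D.
0xBFE2183D = 3219265597.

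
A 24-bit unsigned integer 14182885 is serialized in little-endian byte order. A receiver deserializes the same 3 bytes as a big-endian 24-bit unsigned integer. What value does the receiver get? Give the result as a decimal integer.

15034840

14182885 in 24-bit hexadecimal is 0xD869E5.
Stored little-endian, the bytes at ascending addresses are E5 69 D8.
Read back as big-endian, the last byte is least significant, giving 0xE569D8.
0xE569D8 = 15034840.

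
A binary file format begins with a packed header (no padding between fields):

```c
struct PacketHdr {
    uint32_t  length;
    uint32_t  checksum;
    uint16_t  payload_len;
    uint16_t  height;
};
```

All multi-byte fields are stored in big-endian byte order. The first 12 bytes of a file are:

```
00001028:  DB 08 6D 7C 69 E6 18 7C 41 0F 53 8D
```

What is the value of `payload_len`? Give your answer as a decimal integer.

`payload_len` follows `length` (4 B), `checksum` (4 B), so it starts at offset 4 + 4 = 8 and occupies 2 bytes.
Bytes at offsets 8..9: 41 0F.
Big-endian stores the most-significant byte at the lowest address.
The bytes are already most-significant first: 0x410F.
0x410F = 16655.

16655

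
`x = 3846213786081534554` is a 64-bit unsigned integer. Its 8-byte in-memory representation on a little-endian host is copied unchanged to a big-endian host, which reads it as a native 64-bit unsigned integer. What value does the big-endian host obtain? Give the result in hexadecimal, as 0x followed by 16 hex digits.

0x5AA299710F7F6035

3846213786081534554 in 64-bit hexadecimal is 0x35607F0F7199A25A.
Stored little-endian, the bytes at ascending addresses are 5A A2 99 71 0F 7F 60 35.
Read back as big-endian, the last byte is least significant, giving 0x5AA299710F7F6035.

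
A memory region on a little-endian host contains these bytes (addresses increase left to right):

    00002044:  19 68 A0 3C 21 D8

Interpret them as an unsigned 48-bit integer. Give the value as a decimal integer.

In little-endian order the low byte comes first in memory.
Reassemble most-significant byte first: D8 21 3C A0 68 19 → 0xD8213CA06819.
0xD8213CA06819 = 237637262665753.

237637262665753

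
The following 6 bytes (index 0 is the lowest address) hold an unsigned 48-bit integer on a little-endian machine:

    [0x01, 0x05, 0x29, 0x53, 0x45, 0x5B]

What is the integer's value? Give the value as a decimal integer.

100353306068225

In little-endian order the low byte comes first in memory.
Reassemble most-significant byte first: 5B 45 53 29 05 01 → 0x5B4553290501.
0x5B4553290501 = 100353306068225.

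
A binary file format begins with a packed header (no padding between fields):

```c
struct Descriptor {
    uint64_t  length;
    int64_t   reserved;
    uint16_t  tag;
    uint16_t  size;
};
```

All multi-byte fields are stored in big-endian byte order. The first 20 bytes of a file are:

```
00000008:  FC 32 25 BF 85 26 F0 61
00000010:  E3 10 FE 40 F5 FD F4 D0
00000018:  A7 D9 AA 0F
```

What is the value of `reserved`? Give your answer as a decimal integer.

`reserved` follows `length` (8 bytes), so it starts at byte offset 8 and occupies 8 bytes.
Bytes at offsets 8..15: E3 10 FE 40 F5 FD F4 D0.
Big-endian stores the most-significant byte at the lowest address.
The bytes are already most-significant first: 0xE310FE40F5FDF4D0.
Top bit is set, so as a signed 64-bit value this is 0xE310FE40F5FDF4D0 − 2^64 = -2084887072514116400.

-2084887072514116400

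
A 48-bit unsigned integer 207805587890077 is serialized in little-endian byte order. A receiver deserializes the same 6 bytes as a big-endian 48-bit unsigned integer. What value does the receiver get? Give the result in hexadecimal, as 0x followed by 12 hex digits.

207805587890077 in 48-bit hexadecimal is 0xBCFF823F9F9D.
Stored little-endian, the bytes at ascending addresses are 9D 9F 3F 82 FF BC.
Read back as big-endian, the last byte is least significant, giving 0x9D9F3F82FFBC.

0x9D9F3F82FFBC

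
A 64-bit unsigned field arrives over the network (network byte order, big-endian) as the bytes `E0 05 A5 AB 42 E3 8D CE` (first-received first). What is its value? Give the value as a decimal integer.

16142490594359610830

Big-endian: lowest address holds the most-significant byte.
The bytes are already most-significant first: 0xE005A5AB42E38DCE.
0xE005A5AB42E38DCE = 16142490594359610830.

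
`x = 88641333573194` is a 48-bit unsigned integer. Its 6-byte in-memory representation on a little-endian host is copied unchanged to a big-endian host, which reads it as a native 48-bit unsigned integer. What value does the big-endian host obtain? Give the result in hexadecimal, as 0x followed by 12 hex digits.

0x4A36336B9E50

88641333573194 in 48-bit hexadecimal is 0x509E6B33364A.
Stored little-endian, the bytes at ascending addresses are 4A 36 33 6B 9E 50.
Read back as big-endian, the last byte is least significant, giving 0x4A36336B9E50.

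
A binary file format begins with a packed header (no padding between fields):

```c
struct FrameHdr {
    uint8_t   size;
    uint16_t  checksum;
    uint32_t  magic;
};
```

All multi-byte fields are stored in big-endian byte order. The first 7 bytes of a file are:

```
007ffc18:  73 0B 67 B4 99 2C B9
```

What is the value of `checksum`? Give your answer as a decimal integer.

2919

`checksum` follows `size` (1 byte), so it starts at byte offset 1 and occupies 2 bytes.
Bytes at offsets 1..2: 0B 67.
Big-endian: lowest address holds the most-significant byte.
The bytes are already most-significant first: 0x0B67.
0x0B67 = 2919.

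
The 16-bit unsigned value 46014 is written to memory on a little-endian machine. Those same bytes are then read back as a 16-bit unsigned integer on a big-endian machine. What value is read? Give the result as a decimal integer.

46014 in 16-bit hexadecimal is 0xB3BE.
Stored little-endian, the bytes at ascending addresses are BE B3.
Read back as big-endian, the last byte is least significant, giving 0xBEB3.
0xBEB3 = 48819.

48819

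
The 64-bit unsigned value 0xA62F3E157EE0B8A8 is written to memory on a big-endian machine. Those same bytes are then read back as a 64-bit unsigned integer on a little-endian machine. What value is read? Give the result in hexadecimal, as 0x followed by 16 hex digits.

0xA8B8E07E153E2FA6

Stored big-endian, the bytes at ascending addresses are A6 2F 3E 15 7E E0 B8 A8.
Read back as little-endian, the first byte is least significant, giving 0xA8B8E07E153E2FA6.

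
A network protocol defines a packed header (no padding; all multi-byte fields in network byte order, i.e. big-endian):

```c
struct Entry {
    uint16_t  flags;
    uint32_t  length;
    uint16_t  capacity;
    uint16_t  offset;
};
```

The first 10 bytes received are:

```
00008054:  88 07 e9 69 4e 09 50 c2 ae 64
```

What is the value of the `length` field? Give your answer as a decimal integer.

`length` follows `flags` (2 bytes), so it starts at byte offset 2 and occupies 4 bytes.
Bytes at offsets 2..5: E9 69 4E 09.
In big-endian order the high byte comes first in memory.
The bytes are already most-significant first: 0xE9694E09.
0xE9694E09 = 3915992585.

3915992585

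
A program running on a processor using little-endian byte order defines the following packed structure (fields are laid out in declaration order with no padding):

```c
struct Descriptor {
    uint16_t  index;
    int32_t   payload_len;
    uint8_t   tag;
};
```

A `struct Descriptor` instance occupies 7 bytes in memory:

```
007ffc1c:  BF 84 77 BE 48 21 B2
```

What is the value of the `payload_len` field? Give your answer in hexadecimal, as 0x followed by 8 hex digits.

`payload_len` follows `index` (2 bytes), so it starts at byte offset 2 and occupies 4 bytes.
Bytes at offsets 2..5: 77 BE 48 21.
In little-endian order the low byte comes first in memory.
Reassemble most-significant byte first: 21 48 BE 77 → 0x2148BE77.

0x2148BE77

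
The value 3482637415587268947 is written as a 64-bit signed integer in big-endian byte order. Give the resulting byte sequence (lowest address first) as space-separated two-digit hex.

30 54 D0 47 15 90 49 53

3482637415587268947 in hexadecimal, padded to 64 bits, is 0x3054D04715904953.
Split into bytes (most-significant first): 30 54 D0 47 15 90 49 53.
Big-endian stores the most-significant byte at the lowest address.
So the memory order matches the most-significant-first order: 30 54 D0 47 15 90 49 53.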